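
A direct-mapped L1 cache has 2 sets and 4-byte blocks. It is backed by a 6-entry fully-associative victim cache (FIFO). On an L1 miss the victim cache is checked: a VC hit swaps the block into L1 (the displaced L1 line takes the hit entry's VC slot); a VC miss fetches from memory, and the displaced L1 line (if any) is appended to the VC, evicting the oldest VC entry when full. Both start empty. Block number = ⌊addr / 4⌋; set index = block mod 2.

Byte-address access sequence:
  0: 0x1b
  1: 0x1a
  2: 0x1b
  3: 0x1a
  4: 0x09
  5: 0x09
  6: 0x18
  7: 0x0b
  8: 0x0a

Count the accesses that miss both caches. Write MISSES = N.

#0 0x1b→b6/s0 MISS; vc=[]
#1 0x1a→b6/s0 L1-HIT; vc=[]
#2 0x1b→b6/s0 L1-HIT; vc=[]
#3 0x1a→b6/s0 L1-HIT; vc=[]
#4 0x9→b2/s0 MISS; vc=[6]
#5 0x9→b2/s0 L1-HIT; vc=[6]
#6 0x18→b6/s0 VC-HIT; vc=[2]
#7 0xb→b2/s0 VC-HIT; vc=[6]
#8 0xa→b2/s0 L1-HIT; vc=[6]

MISSES = 2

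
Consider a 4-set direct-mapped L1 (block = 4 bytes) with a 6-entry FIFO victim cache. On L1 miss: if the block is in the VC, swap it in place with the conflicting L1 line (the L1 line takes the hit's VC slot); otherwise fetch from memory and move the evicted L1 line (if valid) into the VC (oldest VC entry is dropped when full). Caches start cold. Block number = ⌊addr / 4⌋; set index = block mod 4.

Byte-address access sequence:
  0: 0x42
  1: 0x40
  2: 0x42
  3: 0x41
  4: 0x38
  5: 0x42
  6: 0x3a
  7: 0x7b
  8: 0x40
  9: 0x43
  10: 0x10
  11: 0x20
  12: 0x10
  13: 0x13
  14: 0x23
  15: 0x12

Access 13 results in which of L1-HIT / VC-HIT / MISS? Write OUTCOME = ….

#0 0x42→b16/s0 MISS; vc=[]
#1 0x40→b16/s0 L1-HIT; vc=[]
#2 0x42→b16/s0 L1-HIT; vc=[]
#3 0x41→b16/s0 L1-HIT; vc=[]
#4 0x38→b14/s2 MISS; vc=[]
#5 0x42→b16/s0 L1-HIT; vc=[]
#6 0x3a→b14/s2 L1-HIT; vc=[]
#7 0x7b→b30/s2 MISS; vc=[14]
#8 0x40→b16/s0 L1-HIT; vc=[14]
#9 0x43→b16/s0 L1-HIT; vc=[14]
#10 0x10→b4/s0 MISS; vc=[14,16]
#11 0x20→b8/s0 MISS; vc=[14,16,4]
#12 0x10→b4/s0 VC-HIT; vc=[14,16,8]
#13 0x13→b4/s0 L1-HIT; vc=[14,16,8]
#14 0x23→b8/s0 VC-HIT; vc=[14,16,4]
#15 0x12→b4/s0 VC-HIT; vc=[14,16,8]

OUTCOME = L1-HIT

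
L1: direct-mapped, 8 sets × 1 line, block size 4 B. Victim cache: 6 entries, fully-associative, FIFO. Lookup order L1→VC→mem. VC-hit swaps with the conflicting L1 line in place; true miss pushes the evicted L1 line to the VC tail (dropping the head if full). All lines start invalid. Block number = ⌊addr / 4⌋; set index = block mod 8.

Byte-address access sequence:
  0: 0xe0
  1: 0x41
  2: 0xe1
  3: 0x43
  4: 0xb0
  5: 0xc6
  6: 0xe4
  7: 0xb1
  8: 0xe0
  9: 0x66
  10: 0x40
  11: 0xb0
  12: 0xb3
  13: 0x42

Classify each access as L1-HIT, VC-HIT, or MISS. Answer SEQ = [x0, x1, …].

SEQ = [MISS, MISS, VC-HIT, VC-HIT, MISS, MISS, MISS, L1-HIT, VC-HIT, MISS, VC-HIT, L1-HIT, L1-HIT, L1-HIT]

0: 0xe0 (blk 56, set 0) → MISS  vc=[]
1: 0x41 (blk 16, set 0) → MISS  vc=[56]
2: 0xe1 (blk 56, set 0) → VC-HIT  vc=[16]
3: 0x43 (blk 16, set 0) → VC-HIT  vc=[56]
4: 0xb0 (blk 44, set 4) → MISS  vc=[56]
5: 0xc6 (blk 49, set 1) → MISS  vc=[56]
6: 0xe4 (blk 57, set 1) → MISS  vc=[56, 49]
7: 0xb1 (blk 44, set 4) → L1-HIT  vc=[56, 49]
8: 0xe0 (blk 56, set 0) → VC-HIT  vc=[16, 49]
9: 0x66 (blk 25, set 1) → MISS  vc=[16, 49, 57]
10: 0x40 (blk 16, set 0) → VC-HIT  vc=[56, 49, 57]
11: 0xb0 (blk 44, set 4) → L1-HIT  vc=[56, 49, 57]
12: 0xb3 (blk 44, set 4) → L1-HIT  vc=[56, 49, 57]
13: 0x42 (blk 16, set 0) → L1-HIT  vc=[56, 49, 57]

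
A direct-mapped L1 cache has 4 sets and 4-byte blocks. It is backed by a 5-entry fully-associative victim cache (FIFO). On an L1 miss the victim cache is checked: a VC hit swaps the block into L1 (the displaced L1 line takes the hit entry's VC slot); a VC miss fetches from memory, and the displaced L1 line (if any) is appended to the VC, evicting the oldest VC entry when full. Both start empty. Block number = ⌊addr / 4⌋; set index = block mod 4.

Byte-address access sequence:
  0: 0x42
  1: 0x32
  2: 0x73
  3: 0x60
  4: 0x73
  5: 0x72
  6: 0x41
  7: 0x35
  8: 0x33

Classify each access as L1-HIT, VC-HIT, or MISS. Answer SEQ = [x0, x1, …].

SEQ = [MISS, MISS, MISS, MISS, VC-HIT, L1-HIT, VC-HIT, MISS, VC-HIT]

  [0] addr=0x42 blk=16 s=0: MISS | VC []
  [1] addr=0x32 blk=12 s=0: MISS | VC [16]
  [2] addr=0x73 blk=28 s=0: MISS | VC [16, 12]
  [3] addr=0x60 blk=24 s=0: MISS | VC [16, 12, 28]
  [4] addr=0x73 blk=28 s=0: VC-HIT | VC [16, 12, 24]
  [5] addr=0x72 blk=28 s=0: L1-HIT | VC [16, 12, 24]
  [6] addr=0x41 blk=16 s=0: VC-HIT | VC [28, 12, 24]
  [7] addr=0x35 blk=13 s=1: MISS | VC [28, 12, 24]
  [8] addr=0x33 blk=12 s=0: VC-HIT | VC [28, 16, 24]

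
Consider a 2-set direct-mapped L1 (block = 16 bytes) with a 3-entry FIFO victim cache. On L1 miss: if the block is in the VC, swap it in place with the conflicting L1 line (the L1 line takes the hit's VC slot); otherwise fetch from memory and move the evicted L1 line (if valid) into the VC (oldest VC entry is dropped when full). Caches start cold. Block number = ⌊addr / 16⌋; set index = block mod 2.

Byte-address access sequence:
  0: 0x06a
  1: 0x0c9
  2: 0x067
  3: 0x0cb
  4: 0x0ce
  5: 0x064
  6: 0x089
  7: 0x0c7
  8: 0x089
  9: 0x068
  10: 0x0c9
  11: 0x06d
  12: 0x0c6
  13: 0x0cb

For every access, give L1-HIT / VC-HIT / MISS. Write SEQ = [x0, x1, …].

#0 0x6a→b6/s0 MISS; vc=[]
#1 0xc9→b12/s0 MISS; vc=[6]
#2 0x67→b6/s0 VC-HIT; vc=[12]
#3 0xcb→b12/s0 VC-HIT; vc=[6]
#4 0xce→b12/s0 L1-HIT; vc=[6]
#5 0x64→b6/s0 VC-HIT; vc=[12]
#6 0x89→b8/s0 MISS; vc=[12,6]
#7 0xc7→b12/s0 VC-HIT; vc=[8,6]
#8 0x89→b8/s0 VC-HIT; vc=[12,6]
#9 0x68→b6/s0 VC-HIT; vc=[12,8]
#10 0xc9→b12/s0 VC-HIT; vc=[6,8]
#11 0x6d→b6/s0 VC-HIT; vc=[12,8]
#12 0xc6→b12/s0 VC-HIT; vc=[6,8]
#13 0xcb→b12/s0 L1-HIT; vc=[6,8]

SEQ = [MISS, MISS, VC-HIT, VC-HIT, L1-HIT, VC-HIT, MISS, VC-HIT, VC-HIT, VC-HIT, VC-HIT, VC-HIT, VC-HIT, L1-HIT]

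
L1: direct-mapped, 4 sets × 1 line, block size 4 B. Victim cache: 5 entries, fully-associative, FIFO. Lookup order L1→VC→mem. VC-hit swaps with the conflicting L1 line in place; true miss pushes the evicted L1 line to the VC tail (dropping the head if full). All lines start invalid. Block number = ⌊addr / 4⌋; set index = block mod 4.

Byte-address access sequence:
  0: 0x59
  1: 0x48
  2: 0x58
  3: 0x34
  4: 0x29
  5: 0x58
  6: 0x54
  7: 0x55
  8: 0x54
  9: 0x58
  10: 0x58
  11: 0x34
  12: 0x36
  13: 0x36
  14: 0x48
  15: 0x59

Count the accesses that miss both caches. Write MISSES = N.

MISSES = 5

#0 0x59→b22/s2 MISS; vc=[]
#1 0x48→b18/s2 MISS; vc=[22]
#2 0x58→b22/s2 VC-HIT; vc=[18]
#3 0x34→b13/s1 MISS; vc=[18]
#4 0x29→b10/s2 MISS; vc=[18,22]
#5 0x58→b22/s2 VC-HIT; vc=[18,10]
#6 0x54→b21/s1 MISS; vc=[18,10,13]
#7 0x55→b21/s1 L1-HIT; vc=[18,10,13]
#8 0x54→b21/s1 L1-HIT; vc=[18,10,13]
#9 0x58→b22/s2 L1-HIT; vc=[18,10,13]
#10 0x58→b22/s2 L1-HIT; vc=[18,10,13]
#11 0x34→b13/s1 VC-HIT; vc=[18,10,21]
#12 0x36→b13/s1 L1-HIT; vc=[18,10,21]
#13 0x36→b13/s1 L1-HIT; vc=[18,10,21]
#14 0x48→b18/s2 VC-HIT; vc=[22,10,21]
#15 0x59→b22/s2 VC-HIT; vc=[18,10,21]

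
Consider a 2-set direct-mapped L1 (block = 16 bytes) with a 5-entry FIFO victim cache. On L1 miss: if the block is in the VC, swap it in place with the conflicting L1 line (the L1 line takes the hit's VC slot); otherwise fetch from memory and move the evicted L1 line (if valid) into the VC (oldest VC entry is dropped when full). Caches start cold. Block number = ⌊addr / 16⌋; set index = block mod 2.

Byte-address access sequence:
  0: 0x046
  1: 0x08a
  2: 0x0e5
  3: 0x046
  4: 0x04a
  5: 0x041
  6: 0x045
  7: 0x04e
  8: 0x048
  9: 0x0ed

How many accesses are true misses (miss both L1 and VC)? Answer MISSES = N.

MISSES = 3

0: 0x46 (blk 4, set 0) → MISS  vc=[]
1: 0x8a (blk 8, set 0) → MISS  vc=[4]
2: 0xe5 (blk 14, set 0) → MISS  vc=[4, 8]
3: 0x46 (blk 4, set 0) → VC-HIT  vc=[14, 8]
4: 0x4a (blk 4, set 0) → L1-HIT  vc=[14, 8]
5: 0x41 (blk 4, set 0) → L1-HIT  vc=[14, 8]
6: 0x45 (blk 4, set 0) → L1-HIT  vc=[14, 8]
7: 0x4e (blk 4, set 0) → L1-HIT  vc=[14, 8]
8: 0x48 (blk 4, set 0) → L1-HIT  vc=[14, 8]
9: 0xed (blk 14, set 0) → VC-HIT  vc=[4, 8]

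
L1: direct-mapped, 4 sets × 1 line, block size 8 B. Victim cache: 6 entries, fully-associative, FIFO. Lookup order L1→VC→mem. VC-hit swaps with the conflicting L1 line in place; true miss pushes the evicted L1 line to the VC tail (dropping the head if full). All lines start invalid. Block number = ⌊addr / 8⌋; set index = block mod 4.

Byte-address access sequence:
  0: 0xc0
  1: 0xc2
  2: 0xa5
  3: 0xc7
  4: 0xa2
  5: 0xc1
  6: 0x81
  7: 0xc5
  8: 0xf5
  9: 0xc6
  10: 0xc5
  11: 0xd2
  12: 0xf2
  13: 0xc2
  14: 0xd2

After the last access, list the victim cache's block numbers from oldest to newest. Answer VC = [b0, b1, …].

VC = [20, 16, 30]

  [0] addr=0xc0 blk=24 s=0: MISS | VC []
  [1] addr=0xc2 blk=24 s=0: L1-HIT | VC []
  [2] addr=0xa5 blk=20 s=0: MISS | VC [24]
  [3] addr=0xc7 blk=24 s=0: VC-HIT | VC [20]
  [4] addr=0xa2 blk=20 s=0: VC-HIT | VC [24]
  [5] addr=0xc1 blk=24 s=0: VC-HIT | VC [20]
  [6] addr=0x81 blk=16 s=0: MISS | VC [20, 24]
  [7] addr=0xc5 blk=24 s=0: VC-HIT | VC [20, 16]
  [8] addr=0xf5 blk=30 s=2: MISS | VC [20, 16]
  [9] addr=0xc6 blk=24 s=0: L1-HIT | VC [20, 16]
  [10] addr=0xc5 blk=24 s=0: L1-HIT | VC [20, 16]
  [11] addr=0xd2 blk=26 s=2: MISS | VC [20, 16, 30]
  [12] addr=0xf2 blk=30 s=2: VC-HIT | VC [20, 16, 26]
  [13] addr=0xc2 blk=24 s=0: L1-HIT | VC [20, 16, 26]
  [14] addr=0xd2 blk=26 s=2: VC-HIT | VC [20, 16, 30]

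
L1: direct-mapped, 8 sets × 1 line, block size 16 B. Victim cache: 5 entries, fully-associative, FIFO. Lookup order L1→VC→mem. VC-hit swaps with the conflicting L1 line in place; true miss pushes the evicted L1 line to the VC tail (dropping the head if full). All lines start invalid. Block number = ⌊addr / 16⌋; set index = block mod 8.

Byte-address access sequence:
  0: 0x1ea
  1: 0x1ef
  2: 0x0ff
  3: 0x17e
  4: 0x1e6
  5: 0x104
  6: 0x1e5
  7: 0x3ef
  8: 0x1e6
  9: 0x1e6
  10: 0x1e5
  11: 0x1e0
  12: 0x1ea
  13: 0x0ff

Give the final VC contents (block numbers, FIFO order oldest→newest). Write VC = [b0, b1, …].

#0 0x1ea→b30/s6 MISS; vc=[]
#1 0x1ef→b30/s6 L1-HIT; vc=[]
#2 0xff→b15/s7 MISS; vc=[]
#3 0x17e→b23/s7 MISS; vc=[15]
#4 0x1e6→b30/s6 L1-HIT; vc=[15]
#5 0x104→b16/s0 MISS; vc=[15]
#6 0x1e5→b30/s6 L1-HIT; vc=[15]
#7 0x3ef→b62/s6 MISS; vc=[15,30]
#8 0x1e6→b30/s6 VC-HIT; vc=[15,62]
#9 0x1e6→b30/s6 L1-HIT; vc=[15,62]
#10 0x1e5→b30/s6 L1-HIT; vc=[15,62]
#11 0x1e0→b30/s6 L1-HIT; vc=[15,62]
#12 0x1ea→b30/s6 L1-HIT; vc=[15,62]
#13 0xff→b15/s7 VC-HIT; vc=[23,62]

VC = [23, 62]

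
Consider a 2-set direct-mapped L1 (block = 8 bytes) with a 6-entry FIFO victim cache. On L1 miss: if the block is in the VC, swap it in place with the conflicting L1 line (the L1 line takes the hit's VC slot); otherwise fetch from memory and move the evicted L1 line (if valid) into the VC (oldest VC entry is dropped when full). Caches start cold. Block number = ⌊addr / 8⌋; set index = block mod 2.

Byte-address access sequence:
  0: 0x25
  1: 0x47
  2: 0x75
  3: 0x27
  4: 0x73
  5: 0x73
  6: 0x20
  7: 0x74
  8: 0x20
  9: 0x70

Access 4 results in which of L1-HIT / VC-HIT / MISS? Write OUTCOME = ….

#0 0x25→b4/s0 MISS; vc=[]
#1 0x47→b8/s0 MISS; vc=[4]
#2 0x75→b14/s0 MISS; vc=[4,8]
#3 0x27→b4/s0 VC-HIT; vc=[14,8]
#4 0x73→b14/s0 VC-HIT; vc=[4,8]
#5 0x73→b14/s0 L1-HIT; vc=[4,8]
#6 0x20→b4/s0 VC-HIT; vc=[14,8]
#7 0x74→b14/s0 VC-HIT; vc=[4,8]
#8 0x20→b4/s0 VC-HIT; vc=[14,8]
#9 0x70→b14/s0 VC-HIT; vc=[4,8]

OUTCOME = VC-HIT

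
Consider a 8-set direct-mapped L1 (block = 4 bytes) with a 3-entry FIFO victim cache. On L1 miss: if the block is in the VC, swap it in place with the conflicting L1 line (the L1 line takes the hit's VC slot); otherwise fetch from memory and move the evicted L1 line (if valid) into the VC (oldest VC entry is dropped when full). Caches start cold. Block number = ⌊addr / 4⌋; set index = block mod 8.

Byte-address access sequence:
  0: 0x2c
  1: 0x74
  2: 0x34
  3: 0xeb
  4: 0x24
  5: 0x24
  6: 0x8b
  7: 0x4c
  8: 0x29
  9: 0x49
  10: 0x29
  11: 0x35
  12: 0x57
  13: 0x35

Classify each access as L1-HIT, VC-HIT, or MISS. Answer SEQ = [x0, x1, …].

SEQ = [MISS, MISS, MISS, MISS, MISS, L1-HIT, MISS, MISS, MISS, MISS, VC-HIT, L1-HIT, MISS, VC-HIT]

#0 0x2c→b11/s3 MISS; vc=[]
#1 0x74→b29/s5 MISS; vc=[]
#2 0x34→b13/s5 MISS; vc=[29]
#3 0xeb→b58/s2 MISS; vc=[29]
#4 0x24→b9/s1 MISS; vc=[29]
#5 0x24→b9/s1 L1-HIT; vc=[29]
#6 0x8b→b34/s2 MISS; vc=[29,58]
#7 0x4c→b19/s3 MISS; vc=[29,58,11]
#8 0x29→b10/s2 MISS; vc=[58,11,34]
#9 0x49→b18/s2 MISS; vc=[11,34,10]
#10 0x29→b10/s2 VC-HIT; vc=[11,34,18]
#11 0x35→b13/s5 L1-HIT; vc=[11,34,18]
#12 0x57→b21/s5 MISS; vc=[34,18,13]
#13 0x35→b13/s5 VC-HIT; vc=[34,18,21]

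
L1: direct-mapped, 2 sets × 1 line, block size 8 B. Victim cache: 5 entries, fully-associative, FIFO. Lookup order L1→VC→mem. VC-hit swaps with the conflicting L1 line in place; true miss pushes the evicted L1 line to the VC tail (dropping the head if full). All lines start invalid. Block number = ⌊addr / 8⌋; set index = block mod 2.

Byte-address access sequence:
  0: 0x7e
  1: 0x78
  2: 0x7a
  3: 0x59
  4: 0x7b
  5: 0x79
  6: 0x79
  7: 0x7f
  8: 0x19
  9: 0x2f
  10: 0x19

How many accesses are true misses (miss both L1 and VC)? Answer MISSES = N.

MISSES = 4

0: 0x7e (blk 15, set 1) → MISS  vc=[]
1: 0x78 (blk 15, set 1) → L1-HIT  vc=[]
2: 0x7a (blk 15, set 1) → L1-HIT  vc=[]
3: 0x59 (blk 11, set 1) → MISS  vc=[15]
4: 0x7b (blk 15, set 1) → VC-HIT  vc=[11]
5: 0x79 (blk 15, set 1) → L1-HIT  vc=[11]
6: 0x79 (blk 15, set 1) → L1-HIT  vc=[11]
7: 0x7f (blk 15, set 1) → L1-HIT  vc=[11]
8: 0x19 (blk 3, set 1) → MISS  vc=[11, 15]
9: 0x2f (blk 5, set 1) → MISS  vc=[11, 15, 3]
10: 0x19 (blk 3, set 1) → VC-HIT  vc=[11, 15, 5]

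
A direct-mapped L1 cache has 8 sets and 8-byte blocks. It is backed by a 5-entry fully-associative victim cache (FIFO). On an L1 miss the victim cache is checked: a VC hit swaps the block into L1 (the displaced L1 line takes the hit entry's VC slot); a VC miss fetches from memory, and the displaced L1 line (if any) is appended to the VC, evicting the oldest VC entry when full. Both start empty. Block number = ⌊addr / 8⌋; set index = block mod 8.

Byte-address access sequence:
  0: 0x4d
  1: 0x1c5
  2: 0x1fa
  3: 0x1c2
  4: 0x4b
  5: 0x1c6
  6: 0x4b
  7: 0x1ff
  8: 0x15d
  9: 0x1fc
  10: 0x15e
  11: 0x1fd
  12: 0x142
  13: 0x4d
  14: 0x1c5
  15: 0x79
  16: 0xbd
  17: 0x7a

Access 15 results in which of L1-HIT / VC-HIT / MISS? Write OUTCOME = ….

OUTCOME = MISS

0: 0x4d (blk 9, set 1) → MISS  vc=[]
1: 0x1c5 (blk 56, set 0) → MISS  vc=[]
2: 0x1fa (blk 63, set 7) → MISS  vc=[]
3: 0x1c2 (blk 56, set 0) → L1-HIT  vc=[]
4: 0x4b (blk 9, set 1) → L1-HIT  vc=[]
5: 0x1c6 (blk 56, set 0) → L1-HIT  vc=[]
6: 0x4b (blk 9, set 1) → L1-HIT  vc=[]
7: 0x1ff (blk 63, set 7) → L1-HIT  vc=[]
8: 0x15d (blk 43, set 3) → MISS  vc=[]
9: 0x1fc (blk 63, set 7) → L1-HIT  vc=[]
10: 0x15e (blk 43, set 3) → L1-HIT  vc=[]
11: 0x1fd (blk 63, set 7) → L1-HIT  vc=[]
12: 0x142 (blk 40, set 0) → MISS  vc=[56]
13: 0x4d (blk 9, set 1) → L1-HIT  vc=[56]
14: 0x1c5 (blk 56, set 0) → VC-HIT  vc=[40]
15: 0x79 (blk 15, set 7) → MISS  vc=[40, 63]
16: 0xbd (blk 23, set 7) → MISS  vc=[40, 63, 15]
17: 0x7a (blk 15, set 7) → VC-HIT  vc=[40, 63, 23]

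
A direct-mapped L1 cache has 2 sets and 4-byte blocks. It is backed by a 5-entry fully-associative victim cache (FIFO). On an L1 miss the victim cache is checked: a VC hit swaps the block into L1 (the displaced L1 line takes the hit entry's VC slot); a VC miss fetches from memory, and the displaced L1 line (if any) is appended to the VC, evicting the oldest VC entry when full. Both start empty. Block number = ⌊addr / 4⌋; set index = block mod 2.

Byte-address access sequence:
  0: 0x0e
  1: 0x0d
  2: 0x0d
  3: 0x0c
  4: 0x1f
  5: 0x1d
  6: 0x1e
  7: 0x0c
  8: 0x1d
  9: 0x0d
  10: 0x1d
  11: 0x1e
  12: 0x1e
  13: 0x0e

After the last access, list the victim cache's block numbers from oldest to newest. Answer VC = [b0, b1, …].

VC = [7]

#0 0xe→b3/s1 MISS; vc=[]
#1 0xd→b3/s1 L1-HIT; vc=[]
#2 0xd→b3/s1 L1-HIT; vc=[]
#3 0xc→b3/s1 L1-HIT; vc=[]
#4 0x1f→b7/s1 MISS; vc=[3]
#5 0x1d→b7/s1 L1-HIT; vc=[3]
#6 0x1e→b7/s1 L1-HIT; vc=[3]
#7 0xc→b3/s1 VC-HIT; vc=[7]
#8 0x1d→b7/s1 VC-HIT; vc=[3]
#9 0xd→b3/s1 VC-HIT; vc=[7]
#10 0x1d→b7/s1 VC-HIT; vc=[3]
#11 0x1e→b7/s1 L1-HIT; vc=[3]
#12 0x1e→b7/s1 L1-HIT; vc=[3]
#13 0xe→b3/s1 VC-HIT; vc=[7]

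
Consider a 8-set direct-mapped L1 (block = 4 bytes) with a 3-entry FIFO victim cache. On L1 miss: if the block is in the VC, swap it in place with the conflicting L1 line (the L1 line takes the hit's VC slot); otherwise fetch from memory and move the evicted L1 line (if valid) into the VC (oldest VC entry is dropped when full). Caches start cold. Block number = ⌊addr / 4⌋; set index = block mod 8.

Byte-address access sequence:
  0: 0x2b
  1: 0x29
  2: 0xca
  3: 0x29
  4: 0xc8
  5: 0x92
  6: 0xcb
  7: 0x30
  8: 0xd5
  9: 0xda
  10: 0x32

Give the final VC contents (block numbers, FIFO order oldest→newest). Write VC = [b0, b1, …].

VC = [10, 36]

0: 0x2b (blk 10, set 2) → MISS  vc=[]
1: 0x29 (blk 10, set 2) → L1-HIT  vc=[]
2: 0xca (blk 50, set 2) → MISS  vc=[10]
3: 0x29 (blk 10, set 2) → VC-HIT  vc=[50]
4: 0xc8 (blk 50, set 2) → VC-HIT  vc=[10]
5: 0x92 (blk 36, set 4) → MISS  vc=[10]
6: 0xcb (blk 50, set 2) → L1-HIT  vc=[10]
7: 0x30 (blk 12, set 4) → MISS  vc=[10, 36]
8: 0xd5 (blk 53, set 5) → MISS  vc=[10, 36]
9: 0xda (blk 54, set 6) → MISS  vc=[10, 36]
10: 0x32 (blk 12, set 4) → L1-HIT  vc=[10, 36]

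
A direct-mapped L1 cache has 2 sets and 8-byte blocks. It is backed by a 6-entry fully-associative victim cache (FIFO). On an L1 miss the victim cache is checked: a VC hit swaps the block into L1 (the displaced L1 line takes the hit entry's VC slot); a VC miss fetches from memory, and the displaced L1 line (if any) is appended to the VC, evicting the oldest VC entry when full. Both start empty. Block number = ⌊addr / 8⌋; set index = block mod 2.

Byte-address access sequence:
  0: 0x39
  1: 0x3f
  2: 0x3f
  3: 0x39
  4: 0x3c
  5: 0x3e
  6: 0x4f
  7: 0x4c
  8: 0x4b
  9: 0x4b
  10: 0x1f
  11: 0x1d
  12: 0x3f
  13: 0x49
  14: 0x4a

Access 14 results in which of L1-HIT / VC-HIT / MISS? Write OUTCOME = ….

OUTCOME = L1-HIT

0: 0x39 (blk 7, set 1) → MISS  vc=[]
1: 0x3f (blk 7, set 1) → L1-HIT  vc=[]
2: 0x3f (blk 7, set 1) → L1-HIT  vc=[]
3: 0x39 (blk 7, set 1) → L1-HIT  vc=[]
4: 0x3c (blk 7, set 1) → L1-HIT  vc=[]
5: 0x3e (blk 7, set 1) → L1-HIT  vc=[]
6: 0x4f (blk 9, set 1) → MISS  vc=[7]
7: 0x4c (blk 9, set 1) → L1-HIT  vc=[7]
8: 0x4b (blk 9, set 1) → L1-HIT  vc=[7]
9: 0x4b (blk 9, set 1) → L1-HIT  vc=[7]
10: 0x1f (blk 3, set 1) → MISS  vc=[7, 9]
11: 0x1d (blk 3, set 1) → L1-HIT  vc=[7, 9]
12: 0x3f (blk 7, set 1) → VC-HIT  vc=[3, 9]
13: 0x49 (blk 9, set 1) → VC-HIT  vc=[3, 7]
14: 0x4a (blk 9, set 1) → L1-HIT  vc=[3, 7]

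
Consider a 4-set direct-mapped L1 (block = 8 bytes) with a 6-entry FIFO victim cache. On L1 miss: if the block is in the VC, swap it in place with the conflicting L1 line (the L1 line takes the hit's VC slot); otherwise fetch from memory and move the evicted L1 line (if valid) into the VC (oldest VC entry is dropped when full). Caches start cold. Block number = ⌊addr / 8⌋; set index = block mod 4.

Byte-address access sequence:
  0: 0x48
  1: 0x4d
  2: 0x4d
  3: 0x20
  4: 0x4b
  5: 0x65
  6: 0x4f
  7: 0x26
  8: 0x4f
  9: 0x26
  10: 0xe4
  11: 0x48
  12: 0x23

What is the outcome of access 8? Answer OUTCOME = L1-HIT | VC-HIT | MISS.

0: 0x48 (blk 9, set 1) → MISS  vc=[]
1: 0x4d (blk 9, set 1) → L1-HIT  vc=[]
2: 0x4d (blk 9, set 1) → L1-HIT  vc=[]
3: 0x20 (blk 4, set 0) → MISS  vc=[]
4: 0x4b (blk 9, set 1) → L1-HIT  vc=[]
5: 0x65 (blk 12, set 0) → MISS  vc=[4]
6: 0x4f (blk 9, set 1) → L1-HIT  vc=[4]
7: 0x26 (blk 4, set 0) → VC-HIT  vc=[12]
8: 0x4f (blk 9, set 1) → L1-HIT  vc=[12]
9: 0x26 (blk 4, set 0) → L1-HIT  vc=[12]
10: 0xe4 (blk 28, set 0) → MISS  vc=[12, 4]
11: 0x48 (blk 9, set 1) → L1-HIT  vc=[12, 4]
12: 0x23 (blk 4, set 0) → VC-HIT  vc=[12, 28]

OUTCOME = L1-HIT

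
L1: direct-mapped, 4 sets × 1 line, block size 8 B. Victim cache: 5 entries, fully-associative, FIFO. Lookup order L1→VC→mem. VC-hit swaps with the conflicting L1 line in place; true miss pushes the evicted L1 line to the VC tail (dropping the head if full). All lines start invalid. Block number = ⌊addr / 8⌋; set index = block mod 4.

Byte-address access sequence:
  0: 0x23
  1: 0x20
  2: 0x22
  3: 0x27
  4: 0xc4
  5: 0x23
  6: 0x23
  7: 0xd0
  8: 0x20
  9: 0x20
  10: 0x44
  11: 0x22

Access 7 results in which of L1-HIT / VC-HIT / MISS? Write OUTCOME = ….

OUTCOME = MISS

#0 0x23→b4/s0 MISS; vc=[]
#1 0x20→b4/s0 L1-HIT; vc=[]
#2 0x22→b4/s0 L1-HIT; vc=[]
#3 0x27→b4/s0 L1-HIT; vc=[]
#4 0xc4→b24/s0 MISS; vc=[4]
#5 0x23→b4/s0 VC-HIT; vc=[24]
#6 0x23→b4/s0 L1-HIT; vc=[24]
#7 0xd0→b26/s2 MISS; vc=[24]
#8 0x20→b4/s0 L1-HIT; vc=[24]
#9 0x20→b4/s0 L1-HIT; vc=[24]
#10 0x44→b8/s0 MISS; vc=[24,4]
#11 0x22→b4/s0 VC-HIT; vc=[24,8]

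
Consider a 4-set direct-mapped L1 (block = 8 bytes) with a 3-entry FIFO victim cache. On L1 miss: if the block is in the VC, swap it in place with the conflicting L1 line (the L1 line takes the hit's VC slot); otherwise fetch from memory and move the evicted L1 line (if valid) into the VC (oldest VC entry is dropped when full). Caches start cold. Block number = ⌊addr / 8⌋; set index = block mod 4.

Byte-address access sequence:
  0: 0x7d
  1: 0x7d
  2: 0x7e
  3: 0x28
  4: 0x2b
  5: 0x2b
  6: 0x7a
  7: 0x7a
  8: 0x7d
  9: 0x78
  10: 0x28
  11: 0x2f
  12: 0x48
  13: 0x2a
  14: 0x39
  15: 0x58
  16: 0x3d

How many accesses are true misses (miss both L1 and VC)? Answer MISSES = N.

#0 0x7d→b15/s3 MISS; vc=[]
#1 0x7d→b15/s3 L1-HIT; vc=[]
#2 0x7e→b15/s3 L1-HIT; vc=[]
#3 0x28→b5/s1 MISS; vc=[]
#4 0x2b→b5/s1 L1-HIT; vc=[]
#5 0x2b→b5/s1 L1-HIT; vc=[]
#6 0x7a→b15/s3 L1-HIT; vc=[]
#7 0x7a→b15/s3 L1-HIT; vc=[]
#8 0x7d→b15/s3 L1-HIT; vc=[]
#9 0x78→b15/s3 L1-HIT; vc=[]
#10 0x28→b5/s1 L1-HIT; vc=[]
#11 0x2f→b5/s1 L1-HIT; vc=[]
#12 0x48→b9/s1 MISS; vc=[5]
#13 0x2a→b5/s1 VC-HIT; vc=[9]
#14 0x39→b7/s3 MISS; vc=[9,15]
#15 0x58→b11/s3 MISS; vc=[9,15,7]
#16 0x3d→b7/s3 VC-HIT; vc=[9,15,11]

MISSES = 5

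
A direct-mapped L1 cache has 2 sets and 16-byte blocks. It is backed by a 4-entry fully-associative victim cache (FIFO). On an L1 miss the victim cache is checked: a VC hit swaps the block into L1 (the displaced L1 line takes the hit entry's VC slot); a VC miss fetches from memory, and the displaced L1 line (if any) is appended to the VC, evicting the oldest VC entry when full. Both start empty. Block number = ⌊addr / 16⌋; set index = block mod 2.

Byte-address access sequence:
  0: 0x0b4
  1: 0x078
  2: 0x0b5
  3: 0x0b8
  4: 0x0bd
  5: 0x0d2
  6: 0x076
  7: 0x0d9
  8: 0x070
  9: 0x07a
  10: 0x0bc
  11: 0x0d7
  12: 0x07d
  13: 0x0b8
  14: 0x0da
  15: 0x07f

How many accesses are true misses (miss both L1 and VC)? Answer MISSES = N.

  [0] addr=0xb4 blk=11 s=1: MISS | VC []
  [1] addr=0x78 blk=7 s=1: MISS | VC [11]
  [2] addr=0xb5 blk=11 s=1: VC-HIT | VC [7]
  [3] addr=0xb8 blk=11 s=1: L1-HIT | VC [7]
  [4] addr=0xbd blk=11 s=1: L1-HIT | VC [7]
  [5] addr=0xd2 blk=13 s=1: MISS | VC [7, 11]
  [6] addr=0x76 blk=7 s=1: VC-HIT | VC [13, 11]
  [7] addr=0xd9 blk=13 s=1: VC-HIT | VC [7, 11]
  [8] addr=0x70 blk=7 s=1: VC-HIT | VC [13, 11]
  [9] addr=0x7a blk=7 s=1: L1-HIT | VC [13, 11]
  [10] addr=0xbc blk=11 s=1: VC-HIT | VC [13, 7]
  [11] addr=0xd7 blk=13 s=1: VC-HIT | VC [11, 7]
  [12] addr=0x7d blk=7 s=1: VC-HIT | VC [11, 13]
  [13] addr=0xb8 blk=11 s=1: VC-HIT | VC [7, 13]
  [14] addr=0xda blk=13 s=1: VC-HIT | VC [7, 11]
  [15] addr=0x7f blk=7 s=1: VC-HIT | VC [13, 11]

MISSES = 3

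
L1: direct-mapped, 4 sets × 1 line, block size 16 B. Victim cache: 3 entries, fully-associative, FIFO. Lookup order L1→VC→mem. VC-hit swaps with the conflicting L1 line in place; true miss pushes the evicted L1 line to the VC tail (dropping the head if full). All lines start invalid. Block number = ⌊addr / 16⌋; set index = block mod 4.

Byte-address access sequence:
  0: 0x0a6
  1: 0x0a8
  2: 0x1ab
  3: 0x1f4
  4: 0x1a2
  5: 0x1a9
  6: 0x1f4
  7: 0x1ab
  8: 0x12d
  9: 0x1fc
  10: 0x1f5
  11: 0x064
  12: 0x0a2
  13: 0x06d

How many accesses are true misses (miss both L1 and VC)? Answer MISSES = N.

#0 0xa6→b10/s2 MISS; vc=[]
#1 0xa8→b10/s2 L1-HIT; vc=[]
#2 0x1ab→b26/s2 MISS; vc=[10]
#3 0x1f4→b31/s3 MISS; vc=[10]
#4 0x1a2→b26/s2 L1-HIT; vc=[10]
#5 0x1a9→b26/s2 L1-HIT; vc=[10]
#6 0x1f4→b31/s3 L1-HIT; vc=[10]
#7 0x1ab→b26/s2 L1-HIT; vc=[10]
#8 0x12d→b18/s2 MISS; vc=[10,26]
#9 0x1fc→b31/s3 L1-HIT; vc=[10,26]
#10 0x1f5→b31/s3 L1-HIT; vc=[10,26]
#11 0x64→b6/s2 MISS; vc=[10,26,18]
#12 0xa2→b10/s2 VC-HIT; vc=[6,26,18]
#13 0x6d→b6/s2 VC-HIT; vc=[10,26,18]

MISSES = 5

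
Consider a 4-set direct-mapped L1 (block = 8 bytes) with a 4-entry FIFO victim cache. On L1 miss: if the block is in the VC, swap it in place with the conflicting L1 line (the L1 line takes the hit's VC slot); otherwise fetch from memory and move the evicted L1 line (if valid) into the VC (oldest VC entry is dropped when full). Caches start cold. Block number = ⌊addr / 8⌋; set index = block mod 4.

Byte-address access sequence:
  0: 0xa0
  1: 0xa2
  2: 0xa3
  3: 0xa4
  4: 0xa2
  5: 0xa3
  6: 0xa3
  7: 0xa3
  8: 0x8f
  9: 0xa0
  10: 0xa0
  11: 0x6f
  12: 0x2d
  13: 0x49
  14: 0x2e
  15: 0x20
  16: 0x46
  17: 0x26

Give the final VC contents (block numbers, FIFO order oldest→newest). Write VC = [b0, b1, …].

VC = [13, 9, 20, 8]

0: 0xa0 (blk 20, set 0) → MISS  vc=[]
1: 0xa2 (blk 20, set 0) → L1-HIT  vc=[]
2: 0xa3 (blk 20, set 0) → L1-HIT  vc=[]
3: 0xa4 (blk 20, set 0) → L1-HIT  vc=[]
4: 0xa2 (blk 20, set 0) → L1-HIT  vc=[]
5: 0xa3 (blk 20, set 0) → L1-HIT  vc=[]
6: 0xa3 (blk 20, set 0) → L1-HIT  vc=[]
7: 0xa3 (blk 20, set 0) → L1-HIT  vc=[]
8: 0x8f (blk 17, set 1) → MISS  vc=[]
9: 0xa0 (blk 20, set 0) → L1-HIT  vc=[]
10: 0xa0 (blk 20, set 0) → L1-HIT  vc=[]
11: 0x6f (blk 13, set 1) → MISS  vc=[17]
12: 0x2d (blk 5, set 1) → MISS  vc=[17, 13]
13: 0x49 (blk 9, set 1) → MISS  vc=[17, 13, 5]
14: 0x2e (blk 5, set 1) → VC-HIT  vc=[17, 13, 9]
15: 0x20 (blk 4, set 0) → MISS  vc=[17, 13, 9, 20]
16: 0x46 (blk 8, set 0) → MISS  vc=[13, 9, 20, 4]
17: 0x26 (blk 4, set 0) → VC-HIT  vc=[13, 9, 20, 8]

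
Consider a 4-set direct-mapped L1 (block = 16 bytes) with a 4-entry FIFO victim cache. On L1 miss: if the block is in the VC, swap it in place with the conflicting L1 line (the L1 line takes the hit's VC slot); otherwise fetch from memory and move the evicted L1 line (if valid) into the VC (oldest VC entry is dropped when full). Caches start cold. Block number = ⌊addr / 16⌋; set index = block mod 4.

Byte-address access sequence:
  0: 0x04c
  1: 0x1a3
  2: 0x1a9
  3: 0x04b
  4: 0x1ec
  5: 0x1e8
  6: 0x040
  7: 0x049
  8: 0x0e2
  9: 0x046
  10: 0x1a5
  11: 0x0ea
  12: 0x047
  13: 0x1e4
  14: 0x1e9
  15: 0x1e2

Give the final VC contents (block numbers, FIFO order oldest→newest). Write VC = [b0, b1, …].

VC = [26, 14]

0: 0x4c (blk 4, set 0) → MISS  vc=[]
1: 0x1a3 (blk 26, set 2) → MISS  vc=[]
2: 0x1a9 (blk 26, set 2) → L1-HIT  vc=[]
3: 0x4b (blk 4, set 0) → L1-HIT  vc=[]
4: 0x1ec (blk 30, set 2) → MISS  vc=[26]
5: 0x1e8 (blk 30, set 2) → L1-HIT  vc=[26]
6: 0x40 (blk 4, set 0) → L1-HIT  vc=[26]
7: 0x49 (blk 4, set 0) → L1-HIT  vc=[26]
8: 0xe2 (blk 14, set 2) → MISS  vc=[26, 30]
9: 0x46 (blk 4, set 0) → L1-HIT  vc=[26, 30]
10: 0x1a5 (blk 26, set 2) → VC-HIT  vc=[14, 30]
11: 0xea (blk 14, set 2) → VC-HIT  vc=[26, 30]
12: 0x47 (blk 4, set 0) → L1-HIT  vc=[26, 30]
13: 0x1e4 (blk 30, set 2) → VC-HIT  vc=[26, 14]
14: 0x1e9 (blk 30, set 2) → L1-HIT  vc=[26, 14]
15: 0x1e2 (blk 30, set 2) → L1-HIT  vc=[26, 14]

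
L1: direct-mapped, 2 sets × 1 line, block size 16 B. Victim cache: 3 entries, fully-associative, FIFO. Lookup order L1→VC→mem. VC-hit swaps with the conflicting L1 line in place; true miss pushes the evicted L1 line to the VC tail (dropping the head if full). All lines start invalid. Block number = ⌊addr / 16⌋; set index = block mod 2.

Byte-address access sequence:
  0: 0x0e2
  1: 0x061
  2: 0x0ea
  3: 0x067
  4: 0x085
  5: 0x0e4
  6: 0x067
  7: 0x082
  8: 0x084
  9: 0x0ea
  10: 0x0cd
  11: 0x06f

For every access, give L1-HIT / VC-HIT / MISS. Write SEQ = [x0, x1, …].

SEQ = [MISS, MISS, VC-HIT, VC-HIT, MISS, VC-HIT, VC-HIT, VC-HIT, L1-HIT, VC-HIT, MISS, VC-HIT]

0: 0xe2 (blk 14, set 0) → MISS  vc=[]
1: 0x61 (blk 6, set 0) → MISS  vc=[14]
2: 0xea (blk 14, set 0) → VC-HIT  vc=[6]
3: 0x67 (blk 6, set 0) → VC-HIT  vc=[14]
4: 0x85 (blk 8, set 0) → MISS  vc=[14, 6]
5: 0xe4 (blk 14, set 0) → VC-HIT  vc=[8, 6]
6: 0x67 (blk 6, set 0) → VC-HIT  vc=[8, 14]
7: 0x82 (blk 8, set 0) → VC-HIT  vc=[6, 14]
8: 0x84 (blk 8, set 0) → L1-HIT  vc=[6, 14]
9: 0xea (blk 14, set 0) → VC-HIT  vc=[6, 8]
10: 0xcd (blk 12, set 0) → MISS  vc=[6, 8, 14]
11: 0x6f (blk 6, set 0) → VC-HIT  vc=[12, 8, 14]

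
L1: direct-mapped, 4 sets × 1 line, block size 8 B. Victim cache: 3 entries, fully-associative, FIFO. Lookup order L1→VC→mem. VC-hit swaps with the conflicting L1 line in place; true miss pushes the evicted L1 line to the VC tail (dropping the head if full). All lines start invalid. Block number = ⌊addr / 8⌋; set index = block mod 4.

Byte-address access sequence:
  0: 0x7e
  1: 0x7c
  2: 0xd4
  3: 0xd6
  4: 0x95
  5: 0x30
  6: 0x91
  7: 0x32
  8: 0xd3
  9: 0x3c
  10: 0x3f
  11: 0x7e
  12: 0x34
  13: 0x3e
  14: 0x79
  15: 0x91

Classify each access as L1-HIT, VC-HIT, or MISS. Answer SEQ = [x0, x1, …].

SEQ = [MISS, L1-HIT, MISS, L1-HIT, MISS, MISS, VC-HIT, VC-HIT, VC-HIT, MISS, L1-HIT, VC-HIT, VC-HIT, VC-HIT, VC-HIT, VC-HIT]

  [0] addr=0x7e blk=15 s=3: MISS | VC []
  [1] addr=0x7c blk=15 s=3: L1-HIT | VC []
  [2] addr=0xd4 blk=26 s=2: MISS | VC []
  [3] addr=0xd6 blk=26 s=2: L1-HIT | VC []
  [4] addr=0x95 blk=18 s=2: MISS | VC [26]
  [5] addr=0x30 blk=6 s=2: MISS | VC [26, 18]
  [6] addr=0x91 blk=18 s=2: VC-HIT | VC [26, 6]
  [7] addr=0x32 blk=6 s=2: VC-HIT | VC [26, 18]
  [8] addr=0xd3 blk=26 s=2: VC-HIT | VC [6, 18]
  [9] addr=0x3c blk=7 s=3: MISS | VC [6, 18, 15]
  [10] addr=0x3f blk=7 s=3: L1-HIT | VC [6, 18, 15]
  [11] addr=0x7e blk=15 s=3: VC-HIT | VC [6, 18, 7]
  [12] addr=0x34 blk=6 s=2: VC-HIT | VC [26, 18, 7]
  [13] addr=0x3e blk=7 s=3: VC-HIT | VC [26, 18, 15]
  [14] addr=0x79 blk=15 s=3: VC-HIT | VC [26, 18, 7]
  [15] addr=0x91 blk=18 s=2: VC-HIT | VC [26, 6, 7]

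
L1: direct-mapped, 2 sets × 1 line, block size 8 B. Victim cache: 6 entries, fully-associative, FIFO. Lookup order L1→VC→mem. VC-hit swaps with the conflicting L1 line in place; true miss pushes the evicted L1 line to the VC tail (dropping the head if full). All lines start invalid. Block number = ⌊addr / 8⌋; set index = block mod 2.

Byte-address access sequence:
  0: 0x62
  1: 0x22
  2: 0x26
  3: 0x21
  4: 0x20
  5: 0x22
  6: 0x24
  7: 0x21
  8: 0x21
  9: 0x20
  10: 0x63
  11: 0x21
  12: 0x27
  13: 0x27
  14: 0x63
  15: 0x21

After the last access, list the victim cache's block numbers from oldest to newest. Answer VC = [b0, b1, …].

  [0] addr=0x62 blk=12 s=0: MISS | VC []
  [1] addr=0x22 blk=4 s=0: MISS | VC [12]
  [2] addr=0x26 blk=4 s=0: L1-HIT | VC [12]
  [3] addr=0x21 blk=4 s=0: L1-HIT | VC [12]
  [4] addr=0x20 blk=4 s=0: L1-HIT | VC [12]
  [5] addr=0x22 blk=4 s=0: L1-HIT | VC [12]
  [6] addr=0x24 blk=4 s=0: L1-HIT | VC [12]
  [7] addr=0x21 blk=4 s=0: L1-HIT | VC [12]
  [8] addr=0x21 blk=4 s=0: L1-HIT | VC [12]
  [9] addr=0x20 blk=4 s=0: L1-HIT | VC [12]
  [10] addr=0x63 blk=12 s=0: VC-HIT | VC [4]
  [11] addr=0x21 blk=4 s=0: VC-HIT | VC [12]
  [12] addr=0x27 blk=4 s=0: L1-HIT | VC [12]
  [13] addr=0x27 blk=4 s=0: L1-HIT | VC [12]
  [14] addr=0x63 blk=12 s=0: VC-HIT | VC [4]
  [15] addr=0x21 blk=4 s=0: VC-HIT | VC [12]

VC = [12]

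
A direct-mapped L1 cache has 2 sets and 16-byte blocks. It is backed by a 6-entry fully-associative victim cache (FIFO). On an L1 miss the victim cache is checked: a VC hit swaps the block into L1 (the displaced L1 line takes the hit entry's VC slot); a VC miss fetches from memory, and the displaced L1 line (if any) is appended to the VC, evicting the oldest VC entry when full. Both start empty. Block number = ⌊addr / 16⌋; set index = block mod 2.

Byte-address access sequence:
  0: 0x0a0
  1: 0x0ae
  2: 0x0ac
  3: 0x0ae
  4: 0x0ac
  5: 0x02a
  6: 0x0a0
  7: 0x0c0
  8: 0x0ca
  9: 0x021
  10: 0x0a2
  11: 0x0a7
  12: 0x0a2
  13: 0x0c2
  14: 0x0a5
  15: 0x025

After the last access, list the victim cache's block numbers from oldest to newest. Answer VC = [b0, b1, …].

  [0] addr=0xa0 blk=10 s=0: MISS | VC []
  [1] addr=0xae blk=10 s=0: L1-HIT | VC []
  [2] addr=0xac blk=10 s=0: L1-HIT | VC []
  [3] addr=0xae blk=10 s=0: L1-HIT | VC []
  [4] addr=0xac blk=10 s=0: L1-HIT | VC []
  [5] addr=0x2a blk=2 s=0: MISS | VC [10]
  [6] addr=0xa0 blk=10 s=0: VC-HIT | VC [2]
  [7] addr=0xc0 blk=12 s=0: MISS | VC [2, 10]
  [8] addr=0xca blk=12 s=0: L1-HIT | VC [2, 10]
  [9] addr=0x21 blk=2 s=0: VC-HIT | VC [12, 10]
  [10] addr=0xa2 blk=10 s=0: VC-HIT | VC [12, 2]
  [11] addr=0xa7 blk=10 s=0: L1-HIT | VC [12, 2]
  [12] addr=0xa2 blk=10 s=0: L1-HIT | VC [12, 2]
  [13] addr=0xc2 blk=12 s=0: VC-HIT | VC [10, 2]
  [14] addr=0xa5 blk=10 s=0: VC-HIT | VC [12, 2]
  [15] addr=0x25 blk=2 s=0: VC-HIT | VC [12, 10]

VC = [12, 10]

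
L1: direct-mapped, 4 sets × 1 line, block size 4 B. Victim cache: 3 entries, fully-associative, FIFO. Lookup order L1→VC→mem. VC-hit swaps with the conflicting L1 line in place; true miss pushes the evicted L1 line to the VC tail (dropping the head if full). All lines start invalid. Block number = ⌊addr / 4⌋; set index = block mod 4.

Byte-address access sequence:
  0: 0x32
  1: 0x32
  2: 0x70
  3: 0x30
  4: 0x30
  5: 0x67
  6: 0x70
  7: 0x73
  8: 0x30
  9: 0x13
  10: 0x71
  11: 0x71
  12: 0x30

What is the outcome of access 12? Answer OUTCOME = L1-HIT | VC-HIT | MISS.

  [0] addr=0x32 blk=12 s=0: MISS | VC []
  [1] addr=0x32 blk=12 s=0: L1-HIT | VC []
  [2] addr=0x70 blk=28 s=0: MISS | VC [12]
  [3] addr=0x30 blk=12 s=0: VC-HIT | VC [28]
  [4] addr=0x30 blk=12 s=0: L1-HIT | VC [28]
  [5] addr=0x67 blk=25 s=1: MISS | VC [28]
  [6] addr=0x70 blk=28 s=0: VC-HIT | VC [12]
  [7] addr=0x73 blk=28 s=0: L1-HIT | VC [12]
  [8] addr=0x30 blk=12 s=0: VC-HIT | VC [28]
  [9] addr=0x13 blk=4 s=0: MISS | VC [28, 12]
  [10] addr=0x71 blk=28 s=0: VC-HIT | VC [4, 12]
  [11] addr=0x71 blk=28 s=0: L1-HIT | VC [4, 12]
  [12] addr=0x30 blk=12 s=0: VC-HIT | VC [4, 28]

OUTCOME = VC-HIT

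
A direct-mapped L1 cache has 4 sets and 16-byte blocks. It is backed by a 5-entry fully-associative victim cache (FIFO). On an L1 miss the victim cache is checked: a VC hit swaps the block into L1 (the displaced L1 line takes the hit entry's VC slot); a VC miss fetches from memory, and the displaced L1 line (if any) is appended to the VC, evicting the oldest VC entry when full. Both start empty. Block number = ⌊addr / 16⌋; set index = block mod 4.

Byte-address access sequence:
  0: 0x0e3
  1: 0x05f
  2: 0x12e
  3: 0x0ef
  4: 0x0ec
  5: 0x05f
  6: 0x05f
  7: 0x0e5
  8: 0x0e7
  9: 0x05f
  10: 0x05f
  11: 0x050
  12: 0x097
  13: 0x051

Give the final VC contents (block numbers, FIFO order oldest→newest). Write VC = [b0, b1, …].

VC = [18, 9]

#0 0xe3→b14/s2 MISS; vc=[]
#1 0x5f→b5/s1 MISS; vc=[]
#2 0x12e→b18/s2 MISS; vc=[14]
#3 0xef→b14/s2 VC-HIT; vc=[18]
#4 0xec→b14/s2 L1-HIT; vc=[18]
#5 0x5f→b5/s1 L1-HIT; vc=[18]
#6 0x5f→b5/s1 L1-HIT; vc=[18]
#7 0xe5→b14/s2 L1-HIT; vc=[18]
#8 0xe7→b14/s2 L1-HIT; vc=[18]
#9 0x5f→b5/s1 L1-HIT; vc=[18]
#10 0x5f→b5/s1 L1-HIT; vc=[18]
#11 0x50→b5/s1 L1-HIT; vc=[18]
#12 0x97→b9/s1 MISS; vc=[18,5]
#13 0x51→b5/s1 VC-HIT; vc=[18,9]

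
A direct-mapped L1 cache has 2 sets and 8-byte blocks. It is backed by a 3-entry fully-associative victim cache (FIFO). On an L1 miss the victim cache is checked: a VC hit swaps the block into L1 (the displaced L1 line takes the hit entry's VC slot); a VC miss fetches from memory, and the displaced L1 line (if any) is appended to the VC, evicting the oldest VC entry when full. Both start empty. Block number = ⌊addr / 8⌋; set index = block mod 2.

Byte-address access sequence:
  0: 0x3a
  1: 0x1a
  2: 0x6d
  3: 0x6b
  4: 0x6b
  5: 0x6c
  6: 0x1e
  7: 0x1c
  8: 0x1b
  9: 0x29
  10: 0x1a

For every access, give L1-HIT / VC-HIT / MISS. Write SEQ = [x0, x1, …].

SEQ = [MISS, MISS, MISS, L1-HIT, L1-HIT, L1-HIT, VC-HIT, L1-HIT, L1-HIT, MISS, VC-HIT]

#0 0x3a→b7/s1 MISS; vc=[]
#1 0x1a→b3/s1 MISS; vc=[7]
#2 0x6d→b13/s1 MISS; vc=[7,3]
#3 0x6b→b13/s1 L1-HIT; vc=[7,3]
#4 0x6b→b13/s1 L1-HIT; vc=[7,3]
#5 0x6c→b13/s1 L1-HIT; vc=[7,3]
#6 0x1e→b3/s1 VC-HIT; vc=[7,13]
#7 0x1c→b3/s1 L1-HIT; vc=[7,13]
#8 0x1b→b3/s1 L1-HIT; vc=[7,13]
#9 0x29→b5/s1 MISS; vc=[7,13,3]
#10 0x1a→b3/s1 VC-HIT; vc=[7,13,5]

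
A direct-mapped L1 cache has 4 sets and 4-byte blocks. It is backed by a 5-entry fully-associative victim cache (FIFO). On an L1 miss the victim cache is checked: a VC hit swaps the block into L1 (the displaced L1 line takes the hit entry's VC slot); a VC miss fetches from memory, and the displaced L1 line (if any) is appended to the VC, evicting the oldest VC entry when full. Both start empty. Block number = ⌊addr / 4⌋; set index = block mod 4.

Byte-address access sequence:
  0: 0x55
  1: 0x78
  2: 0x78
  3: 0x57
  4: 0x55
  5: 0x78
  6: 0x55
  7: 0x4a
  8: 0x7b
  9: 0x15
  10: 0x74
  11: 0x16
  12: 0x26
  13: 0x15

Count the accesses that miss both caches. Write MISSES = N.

MISSES = 6

#0 0x55→b21/s1 MISS; vc=[]
#1 0x78→b30/s2 MISS; vc=[]
#2 0x78→b30/s2 L1-HIT; vc=[]
#3 0x57→b21/s1 L1-HIT; vc=[]
#4 0x55→b21/s1 L1-HIT; vc=[]
#5 0x78→b30/s2 L1-HIT; vc=[]
#6 0x55→b21/s1 L1-HIT; vc=[]
#7 0x4a→b18/s2 MISS; vc=[30]
#8 0x7b→b30/s2 VC-HIT; vc=[18]
#9 0x15→b5/s1 MISS; vc=[18,21]
#10 0x74→b29/s1 MISS; vc=[18,21,5]
#11 0x16→b5/s1 VC-HIT; vc=[18,21,29]
#12 0x26→b9/s1 MISS; vc=[18,21,29,5]
#13 0x15→b5/s1 VC-HIT; vc=[18,21,29,9]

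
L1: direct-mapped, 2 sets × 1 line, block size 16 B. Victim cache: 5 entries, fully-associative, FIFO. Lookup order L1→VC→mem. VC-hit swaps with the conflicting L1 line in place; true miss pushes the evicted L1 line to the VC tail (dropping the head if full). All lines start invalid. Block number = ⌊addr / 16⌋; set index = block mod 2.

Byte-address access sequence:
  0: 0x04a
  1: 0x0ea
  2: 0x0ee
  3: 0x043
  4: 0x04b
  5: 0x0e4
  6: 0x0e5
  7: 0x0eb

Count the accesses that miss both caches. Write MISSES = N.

MISSES = 2

#0 0x4a→b4/s0 MISS; vc=[]
#1 0xea→b14/s0 MISS; vc=[4]
#2 0xee→b14/s0 L1-HIT; vc=[4]
#3 0x43→b4/s0 VC-HIT; vc=[14]
#4 0x4b→b4/s0 L1-HIT; vc=[14]
#5 0xe4→b14/s0 VC-HIT; vc=[4]
#6 0xe5→b14/s0 L1-HIT; vc=[4]
#7 0xeb→b14/s0 L1-HIT; vc=[4]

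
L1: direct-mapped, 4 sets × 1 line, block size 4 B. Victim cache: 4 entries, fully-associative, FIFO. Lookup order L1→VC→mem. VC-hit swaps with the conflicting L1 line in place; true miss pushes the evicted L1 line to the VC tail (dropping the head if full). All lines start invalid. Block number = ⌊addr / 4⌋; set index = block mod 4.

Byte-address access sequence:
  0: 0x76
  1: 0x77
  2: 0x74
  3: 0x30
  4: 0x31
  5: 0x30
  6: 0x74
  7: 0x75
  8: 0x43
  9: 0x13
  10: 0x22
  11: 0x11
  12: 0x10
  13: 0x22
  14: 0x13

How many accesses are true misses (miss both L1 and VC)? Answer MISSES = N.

MISSES = 5

#0 0x76→b29/s1 MISS; vc=[]
#1 0x77→b29/s1 L1-HIT; vc=[]
#2 0x74→b29/s1 L1-HIT; vc=[]
#3 0x30→b12/s0 MISS; vc=[]
#4 0x31→b12/s0 L1-HIT; vc=[]
#5 0x30→b12/s0 L1-HIT; vc=[]
#6 0x74→b29/s1 L1-HIT; vc=[]
#7 0x75→b29/s1 L1-HIT; vc=[]
#8 0x43→b16/s0 MISS; vc=[12]
#9 0x13→b4/s0 MISS; vc=[12,16]
#10 0x22→b8/s0 MISS; vc=[12,16,4]
#11 0x11→b4/s0 VC-HIT; vc=[12,16,8]
#12 0x10→b4/s0 L1-HIT; vc=[12,16,8]
#13 0x22→b8/s0 VC-HIT; vc=[12,16,4]
#14 0x13→b4/s0 VC-HIT; vc=[12,16,8]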